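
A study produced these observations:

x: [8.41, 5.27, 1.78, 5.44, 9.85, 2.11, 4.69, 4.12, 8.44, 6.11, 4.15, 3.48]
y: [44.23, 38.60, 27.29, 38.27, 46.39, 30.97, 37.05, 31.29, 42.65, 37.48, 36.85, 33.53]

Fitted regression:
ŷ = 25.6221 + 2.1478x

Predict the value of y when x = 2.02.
ŷ = 29.9607

To predict y for x = 2.02, substitute into the regression equation:

ŷ = 25.6221 + 2.1478 × 2.02
ŷ = 25.6221 + 4.3386
ŷ = 29.9607

This is a point prediction; actual observations scatter around it by roughly the residual standard deviation.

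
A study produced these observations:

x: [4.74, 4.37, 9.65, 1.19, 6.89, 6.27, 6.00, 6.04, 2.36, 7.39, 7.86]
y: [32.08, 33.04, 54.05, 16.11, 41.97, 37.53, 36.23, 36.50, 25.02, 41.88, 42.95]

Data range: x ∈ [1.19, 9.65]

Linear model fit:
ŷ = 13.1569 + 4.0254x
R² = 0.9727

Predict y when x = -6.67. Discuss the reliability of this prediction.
ŷ = -13.6925 (extrapolation — x = -6.67 lies outside [1.19, 9.65], so reliability is low).

Prediction calculation:
ŷ = 13.1569 + 4.0254 × (-6.67)
ŷ = -13.6925

Reliability:
- Data range: x ∈ [1.19, 9.65]
- Prediction point: x = -6.67 is 7.86 units below the observed range → this is EXTRAPOLATION, not interpolation

Why that matters here:
- Real relationships often flatten, saturate, or turn nonlinear at extremes
- There are no observations near this x to validate the fitted line there
- R² describes fit only over the sampled x values; it says nothing about behaviour beyond them

Report the number if required, but flag clearly that it is an extrapolation.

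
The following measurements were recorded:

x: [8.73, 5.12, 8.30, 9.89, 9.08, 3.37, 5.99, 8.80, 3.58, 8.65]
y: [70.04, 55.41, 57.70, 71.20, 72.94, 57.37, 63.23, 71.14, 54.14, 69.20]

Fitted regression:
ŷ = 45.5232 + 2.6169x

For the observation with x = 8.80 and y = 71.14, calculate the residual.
Residual = 2.5881

The residual is the difference between the actual value and the predicted value:

Residual = y - ŷ

Step 1: Calculate predicted value
ŷ = 45.5232 + 2.6169 × 8.80
ŷ = 68.5519

Step 2: Calculate residual
Residual = 71.14 - 68.5519
Residual = 2.5881

Sign check: y > ŷ, so the point is above the line and the fit underestimates here.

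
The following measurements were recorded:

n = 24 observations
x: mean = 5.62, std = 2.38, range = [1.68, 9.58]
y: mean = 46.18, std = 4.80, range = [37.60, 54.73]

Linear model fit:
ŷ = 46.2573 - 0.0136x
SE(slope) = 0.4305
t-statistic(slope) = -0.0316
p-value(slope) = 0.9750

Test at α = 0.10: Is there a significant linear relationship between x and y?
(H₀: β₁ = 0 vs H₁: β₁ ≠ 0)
Fail to reject H₀: p-value = 0.9750 ≥ α = 0.10. The linear relationship is not significant at the 10% level.

Hypothesis test for the slope coefficient:

H₀: β₁ = 0 (no linear relationship)
H₁: β₁ ≠ 0 (linear relationship exists)

Test statistic: t = β̂₁ / SE(β̂₁) = -0.0136 / 0.4305 = -0.0316

p = 0.9750: how often a slope estimate this far from 0 (in SE units) would arise by chance if β₁ were truly 0.

Decision rule: reject H₀ if p-value < α.
p-value = 0.9750 ≥ α = 0.10 → fail to reject H₀.

At α = 0.10 the data do not provide convincing evidence of a nonzero slope.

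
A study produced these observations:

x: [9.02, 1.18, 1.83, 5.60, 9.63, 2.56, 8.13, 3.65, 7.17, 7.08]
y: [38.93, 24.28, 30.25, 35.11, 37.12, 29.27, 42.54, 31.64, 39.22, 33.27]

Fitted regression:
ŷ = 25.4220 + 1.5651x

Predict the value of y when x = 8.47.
ŷ = 38.6784

Plug x = 8.47 into the fitted line:

ŷ = 25.4220 + 1.5651 × 8.47
ŷ = 25.4220 + 13.2564
ŷ = 38.6784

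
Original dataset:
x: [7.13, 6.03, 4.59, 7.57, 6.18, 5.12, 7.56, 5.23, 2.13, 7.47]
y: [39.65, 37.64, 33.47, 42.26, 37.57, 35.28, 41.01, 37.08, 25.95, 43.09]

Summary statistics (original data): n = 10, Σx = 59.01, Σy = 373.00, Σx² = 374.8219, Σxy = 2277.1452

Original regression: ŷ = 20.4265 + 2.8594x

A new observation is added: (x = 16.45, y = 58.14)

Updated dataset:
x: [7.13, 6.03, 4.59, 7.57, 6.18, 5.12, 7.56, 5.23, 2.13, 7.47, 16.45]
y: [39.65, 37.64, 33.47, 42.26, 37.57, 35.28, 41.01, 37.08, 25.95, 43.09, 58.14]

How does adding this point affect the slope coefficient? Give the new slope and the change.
Adding the point moves β₁ from 2.8594 to 2.1596, i.e. it decreases by 0.6998 (-24.5%).

The new point has HIGH LEVERAGE: x = 16.45 is far from the original mean x̄ = 59.01/10 ≈ 5.90 (original range [2.13, 7.57]).

Step 1: Update the sums with the new point (n goes from 10 to 11)
Σx  = 59.01 + 16.45 = 75.46
Σy  = 373.00 + 58.14 = 431.14
Σx² = 374.8219 + 16.45² = 374.8219 + 270.6025 = 645.4244
Σxy = 2277.1452 + 16.45×58.14 = 2277.1452 + 956.4030 = 3233.5482

Step 2: Recompute the slope with b₁ = (nΣxy − ΣxΣy) / (nΣx² − (Σx)²)
Numerator   = 11×3233.5482 − 75.46×431.14 = 35569.0302 − 32533.8244 = 3035.2058
Denominator = 11×645.4244 − 75.46² = 7099.6684 − 5694.2116 = 1405.4568
b₁(new) = 3035.2058 / 1405.4568 = 2.1596

(Same formula on the original sums: (10×2277.1452 − 59.01×373.00) / (10×374.8219 − 59.01²) = 760.7220 / 266.0389 = 2.8594, matching the given fit.)

Step 3: Change in slope
Δβ₁ = 2.1596 − 2.8594 = -0.6998
Relative change = -0.6998 / 2.8594 × 100% = -24.5%
→ the slope decreases when the point is added.

A high-leverage point only changes the slope if it is off the original line; here y = 58.14 is below the original trend, so the slope decreases.
In practice: investigate whether it comes from the same population as the rest of the sample.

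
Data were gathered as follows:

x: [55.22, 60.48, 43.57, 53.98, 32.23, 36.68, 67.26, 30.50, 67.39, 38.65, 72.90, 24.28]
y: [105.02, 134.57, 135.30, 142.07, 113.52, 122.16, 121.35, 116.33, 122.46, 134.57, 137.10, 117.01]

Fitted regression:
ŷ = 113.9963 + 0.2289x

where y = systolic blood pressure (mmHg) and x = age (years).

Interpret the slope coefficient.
On average, blood pressure is about 0.2289 mmHg higher for every extra year of age.

The slope β₁ = 0.2289 gives the rate at which the fitted blood pressure changes with age.

Interpretation:
- Age up by 1 year → predicted blood pressure increases by 0.2289 mmHg
- The effect is assumed constant over the observed range of x (linearity)
- The slope describes association in these data, not necessarily a causal effect

(β₀ = 113.9963 is the fitted value at x = 0 and is not part of the slope interpretation.)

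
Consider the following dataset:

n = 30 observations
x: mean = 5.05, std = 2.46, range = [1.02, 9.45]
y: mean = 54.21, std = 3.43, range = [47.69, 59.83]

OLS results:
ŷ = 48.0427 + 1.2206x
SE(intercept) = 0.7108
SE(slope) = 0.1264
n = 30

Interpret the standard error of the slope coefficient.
The slope 1.2206 is pinned down to within about ±0.1264 (one SE) by these data — relative uncertainty 10.4%, i.e. precise.

What SE measures:
- The standard error quantifies the sampling variability of the coefficient estimate
- It is the estimated standard deviation of β̂₁ across hypothetical repeated samples of the same size
- Smaller SE → more precise estimate

Relative precision:
- SE / |β̂₁| = 0.1264 / 1.2206 = 10.4%
- Rule of thumb (under 20%: precise; 20% to under 50%: moderately precise; 50% or more: imprecise) → precise

Link to interval estimation: a confidence interval for β₁ is β̂₁ ± t* × 0.1264, so SE sets the half-width per unit of t*.

What drives SE(β̂₁): larger n (here n = 30) → smaller SE.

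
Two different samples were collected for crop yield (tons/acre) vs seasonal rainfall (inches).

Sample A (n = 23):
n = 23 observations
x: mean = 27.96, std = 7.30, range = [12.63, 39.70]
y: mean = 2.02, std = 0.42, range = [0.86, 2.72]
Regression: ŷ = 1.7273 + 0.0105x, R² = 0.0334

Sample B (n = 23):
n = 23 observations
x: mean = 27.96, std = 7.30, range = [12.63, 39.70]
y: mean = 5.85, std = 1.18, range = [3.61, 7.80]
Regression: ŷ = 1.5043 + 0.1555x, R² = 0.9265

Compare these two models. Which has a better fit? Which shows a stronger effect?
Model B has the better fit (R² = 0.9265 vs 0.0334). Model B shows the stronger effect (|β₁| = 0.1555 vs 0.0105).

Model Comparison:

Fit — compare R²:
- Model A: R² = 0.0334 → 3.34% of variance in crop yield explained
- Model B: R² = 0.9265 → 92.65% of variance in crop yield explained
- 0.9265 > 0.0334 → Model B has the better fit

Which has the larger per-inch effect? (|β₁|)
- Model A: β₁ = 0.0105 → predicted crop yield rises 0.0105 tons/acre per additional inch of rainfall
- Model B: β₁ = 0.1555 → predicted crop yield rises 0.1555 tons/acre per additional inch of rainfall
- |0.0105| < |0.1555| → Model B shows the stronger marginal effect

Notes:
- R² measures how tightly points cluster around the line; β₁ measures how steep the line is — they answer different questions.
- A better fit (higher R²) doesn't necessarily mean a more important relationship.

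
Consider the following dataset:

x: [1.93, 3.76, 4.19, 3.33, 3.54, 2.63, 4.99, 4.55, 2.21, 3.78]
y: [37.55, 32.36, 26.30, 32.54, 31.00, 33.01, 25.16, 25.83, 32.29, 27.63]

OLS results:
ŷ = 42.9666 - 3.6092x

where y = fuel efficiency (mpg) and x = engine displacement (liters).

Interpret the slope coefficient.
For each additional liter of engine displacement, predicted fuel efficiency decreases by approximately 3.6092 mpg.

β₁ = -3.6092 is the change in predicted fuel efficiency (mpg) per additional liter of engine displacement.

Interpretation:
- Engine displacement up by 1 liter → predicted fuel efficiency decreases by 3.6092 mpg
- This is a linear approximation: the same per-unit change is assumed across the whole observed x range
- The slope describes association in these data, not necessarily a causal effect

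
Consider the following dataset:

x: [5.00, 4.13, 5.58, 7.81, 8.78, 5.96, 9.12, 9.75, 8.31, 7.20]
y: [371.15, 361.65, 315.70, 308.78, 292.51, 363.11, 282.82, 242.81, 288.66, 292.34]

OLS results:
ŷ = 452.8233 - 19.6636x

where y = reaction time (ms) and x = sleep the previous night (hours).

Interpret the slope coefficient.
For each additional hour of sleep, predicted reaction time decreases by approximately 19.6636 ms.

The slope β₁ = -19.6636 gives the rate at which the fitted reaction time changes with sleep.

Interpretation:
- Sleep up by 1 hour → predicted reaction time decreases by 19.6636 ms
- The effect is assumed constant over the observed range of x (linearity)
- The sign (−) gives the direction; the magnitude 19.6636 gives the size of the effect per hour

(β₀ = 452.8233 is the fitted value at x = 0 and is not part of the slope interpretation.)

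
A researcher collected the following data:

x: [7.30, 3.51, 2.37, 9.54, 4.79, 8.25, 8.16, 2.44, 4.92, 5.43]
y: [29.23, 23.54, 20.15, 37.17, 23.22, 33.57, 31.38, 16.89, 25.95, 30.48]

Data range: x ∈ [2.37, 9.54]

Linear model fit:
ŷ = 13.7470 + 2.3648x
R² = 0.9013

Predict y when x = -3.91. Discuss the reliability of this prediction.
The equation gives ŷ = 4.5006; however x = -3.91 is 6.28 units below the observed range, so this extrapolated value should not be trusted.

Prediction calculation:
ŷ = 13.7470 + 2.3648 × (-3.91)
ŷ = 4.5006

Reliability:
- Data range: x ∈ [2.37, 9.54]
- Prediction point: x = -3.91 is 6.28 units below the observed range → this is EXTRAPOLATION, not interpolation

Why that matters here:
- The standard error of prediction grows with (x − x̄)², and x = -3.91 is far from x̄ = 5.67
- There are no observations near this x to validate the fitted line there
- The linear relationship may not hold outside the observed range

A defensible statement: 'if the linear trend continued to x = -3.91, y would be about 4.5006' — the premise is untested.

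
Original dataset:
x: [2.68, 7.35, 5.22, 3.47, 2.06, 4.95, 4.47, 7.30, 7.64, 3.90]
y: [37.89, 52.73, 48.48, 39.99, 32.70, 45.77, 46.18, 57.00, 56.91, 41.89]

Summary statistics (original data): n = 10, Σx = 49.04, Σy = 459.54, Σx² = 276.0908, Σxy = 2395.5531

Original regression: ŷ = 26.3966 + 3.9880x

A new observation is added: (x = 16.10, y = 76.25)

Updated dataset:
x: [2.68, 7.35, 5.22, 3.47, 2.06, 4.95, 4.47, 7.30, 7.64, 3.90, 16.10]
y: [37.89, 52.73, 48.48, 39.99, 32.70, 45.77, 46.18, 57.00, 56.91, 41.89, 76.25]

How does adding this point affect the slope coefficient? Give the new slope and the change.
The slope changes from 3.9880 to 3.0111 (change of -0.9769, or -24.5%).

The new point has HIGH LEVERAGE: x = 16.10 is far from the original mean x̄ = 49.04/10 ≈ 4.90 (original range [2.06, 7.64]).

Step 1: Update the sums with the new point (n goes from 10 to 11)
Σx  = 49.04 + 16.10 = 65.14
Σy  = 459.54 + 76.25 = 535.79
Σx² = 276.0908 + 16.10² = 276.0908 + 259.2100 = 535.3008
Σxy = 2395.5531 + 16.10×76.25 = 2395.5531 + 1227.6250 = 3623.1781

Step 2: Recompute the slope with b₁ = (nΣxy − ΣxΣy) / (nΣx² − (Σx)²)
Numerator   = 11×3623.1781 − 65.14×535.79 = 39854.9591 − 34901.3606 = 4953.5985
Denominator = 11×535.3008 − 65.14² = 5888.3088 − 4243.2196 = 1645.0892
b₁(new) = 4953.5985 / 1645.0892 = 3.0111

(Same formula on the original sums: (10×2395.5531 − 49.04×459.54) / (10×276.0908 − 49.04²) = 1419.6894 / 355.9864 = 3.9880, matching the given fit.)

Step 3: Change in slope
Δβ₁ = 3.0111 − 3.9880 = -0.9769
Relative change = -0.9769 / 3.9880 × 100% = -24.5%
→ the slope decreases when the point is added.

A high-leverage point only changes the slope if it is off the original line; here y = 76.25 is below the original trend, so the slope decreases.
In practice: investigate whether it comes from the same population as the rest of the sample; refit with and without it and report both if conclusions differ.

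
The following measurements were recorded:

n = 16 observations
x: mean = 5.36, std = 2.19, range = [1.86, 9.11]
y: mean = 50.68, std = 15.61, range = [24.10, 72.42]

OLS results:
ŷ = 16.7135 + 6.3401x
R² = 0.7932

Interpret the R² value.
About 79.32% of the variability in y is accounted for by the regression on x (R² = 0.7932) — a strong linear fit.

R² = 1 − SS_res/SS_tot compares the residual scatter to the total scatter of y about its mean.

Here R² = 0.7932:
- Explained: 79.32% of the variation in y
- Unexplained (residual): 100% − 79.32% = 20.68%
- Rule of thumb (below 0.3 weak; 0.3 to below 0.7 moderate; 0.7 and above strong) → strong

Equivalently, for simple linear regression R² = r², so |r| = √0.7932 ≈ 0.8906.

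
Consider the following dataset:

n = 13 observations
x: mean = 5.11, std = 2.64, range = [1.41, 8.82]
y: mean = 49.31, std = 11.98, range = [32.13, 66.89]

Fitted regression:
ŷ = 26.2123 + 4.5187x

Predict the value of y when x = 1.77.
ŷ = 34.2104

x = 1.77 lies inside the observed range [1.41, 8.82], so the fitted equation applies directly:

ŷ = 26.2123 + 4.5187 × 1.77
ŷ = 26.2123 + 7.9981
ŷ = 34.2104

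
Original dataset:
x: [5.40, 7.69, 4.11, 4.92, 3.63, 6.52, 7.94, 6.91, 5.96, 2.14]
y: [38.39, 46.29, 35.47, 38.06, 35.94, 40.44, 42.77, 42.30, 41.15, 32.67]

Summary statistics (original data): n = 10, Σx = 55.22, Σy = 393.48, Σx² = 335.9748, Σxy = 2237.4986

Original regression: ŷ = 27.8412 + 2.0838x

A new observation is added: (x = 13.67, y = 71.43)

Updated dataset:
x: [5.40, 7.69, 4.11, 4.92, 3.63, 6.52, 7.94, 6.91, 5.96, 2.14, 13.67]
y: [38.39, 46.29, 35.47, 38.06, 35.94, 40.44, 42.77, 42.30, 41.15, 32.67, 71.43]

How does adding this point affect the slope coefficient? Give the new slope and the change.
New slope β₁ = 3.3077 versus 2.0838 before: a change of +1.2239 (+58.7%).

The new point has HIGH LEVERAGE: x = 13.67 is far from the original mean x̄ = 55.22/10 ≈ 5.52 (original range [2.14, 7.94]).

Step 1: Update the sums with the new point (n goes from 10 to 11)
Σx  = 55.22 + 13.67 = 68.89
Σy  = 393.48 + 71.43 = 464.91
Σx² = 335.9748 + 13.67² = 335.9748 + 186.8689 = 522.8437
Σxy = 2237.4986 + 13.67×71.43 = 2237.4986 + 976.4481 = 3213.9467

Step 2: Recompute the slope with b₁ = (nΣxy − ΣxΣy) / (nΣx² − (Σx)²)
Numerator   = 11×3213.9467 − 68.89×464.91 = 35353.4137 − 32027.6499 = 3325.7638
Denominator = 11×522.8437 − 68.89² = 5751.2807 − 4745.8321 = 1005.4486
b₁(new) = 3325.7638 / 1005.4486 = 3.3077

(Same formula on the original sums: (10×2237.4986 − 55.22×393.48) / (10×335.9748 − 55.22²) = 647.0204 / 310.4996 = 2.0838, matching the given fit.)

Step 3: Change in slope
Δβ₁ = 3.3077 − 2.0838 = +1.2239
Relative change = +1.2239 / 2.0838 × 100% = +58.7%
→ the slope increases when the point is added.

Because the point sits above the extension of the original line at a high-leverage x, it tilts the fit up.
In practice: refit with and without it and report both if conclusions differ; investigate whether it comes from the same population as the rest of the sample.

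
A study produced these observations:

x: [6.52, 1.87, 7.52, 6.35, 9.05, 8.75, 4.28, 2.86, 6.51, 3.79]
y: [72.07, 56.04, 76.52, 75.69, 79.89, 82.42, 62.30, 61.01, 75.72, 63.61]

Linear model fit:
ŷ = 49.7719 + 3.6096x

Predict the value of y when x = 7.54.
ŷ = 76.9883

Plug x = 7.54 into the fitted line:

ŷ = 49.7719 + 3.6096 × 7.54
ŷ = 49.7719 + 27.2164
ŷ = 76.9883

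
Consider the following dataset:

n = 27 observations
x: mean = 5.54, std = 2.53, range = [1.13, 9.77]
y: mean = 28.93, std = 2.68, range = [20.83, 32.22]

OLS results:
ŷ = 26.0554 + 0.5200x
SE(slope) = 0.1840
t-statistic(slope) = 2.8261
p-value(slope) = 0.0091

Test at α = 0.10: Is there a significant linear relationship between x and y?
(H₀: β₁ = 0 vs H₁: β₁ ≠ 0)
Since p-value = 0.0091 < α = 0.10, reject H₀ — the slope is significantly different from 0.

Hypothesis test for the slope coefficient:

H₀: β₁ = 0 (no linear relationship)
H₁: β₁ ≠ 0 (linear relationship exists)

Test statistic: t = β̂₁ / SE(β̂₁) = 0.5200 / 0.1840 = 2.8261

The p-value (0.0091) is the probability, under H₀, of a t-statistic at least as extreme as |t| = 2.8261 (two-sided, df = n − 2 = 25).

Decision rule: reject H₀ if p-value < α.
p-value = 0.0091 < α = 0.10 → reject H₀.

There is sufficient evidence at the 10% significance level to conclude that a linear relationship exists between x and y.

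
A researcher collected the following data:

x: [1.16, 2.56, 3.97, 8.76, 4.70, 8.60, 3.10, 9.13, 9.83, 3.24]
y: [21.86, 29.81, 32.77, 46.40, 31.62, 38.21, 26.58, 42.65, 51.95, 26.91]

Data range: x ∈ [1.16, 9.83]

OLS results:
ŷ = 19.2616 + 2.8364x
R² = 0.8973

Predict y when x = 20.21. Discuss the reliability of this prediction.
The equation gives ŷ = 76.5852; however x = 20.21 is 10.38 units above the observed range, so this extrapolated value should not be trusted.

Prediction calculation:
ŷ = 19.2616 + 2.8364 × 20.21
ŷ = 76.5852

Reliability:
- Data range: x ∈ [1.16, 9.83]
- Prediction point: x = 20.21 is 10.38 units above the observed range → this is EXTRAPOLATION, not interpolation

Why that matters here:
- The standard error of prediction grows with (x − x̄)², and x = 20.21 is far from x̄ = 5.51
- Real relationships often flatten, saturate, or turn nonlinear at extremes

Report the number if required, but flag clearly that it is an extrapolation.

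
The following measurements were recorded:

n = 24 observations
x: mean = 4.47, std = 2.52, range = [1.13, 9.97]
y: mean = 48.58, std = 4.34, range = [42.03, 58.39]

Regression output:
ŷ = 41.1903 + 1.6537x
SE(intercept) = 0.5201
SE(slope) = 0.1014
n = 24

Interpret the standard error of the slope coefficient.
SE(β̂₁) = 0.1014 is the estimated standard deviation of the slope estimate across repeated samples; relative to β̂₁ = 1.6537 that is 6.1%, a precise estimate.

SE(β̂₁) = s / √Sxx, where s is the residual standard deviation and Sxx = Σ(x − x̄)². It is the yardstick for how far β̂₁ = 1.6537 could plausibly be from the true slope.

Relative precision:
- SE / |β̂₁| = 0.1014 / 1.6537 = 6.1%
- Rule of thumb (under 20%: precise; 20% to under 50%: moderately precise; 50% or more: imprecise) → precise

Link to the t-test: t = β̂₁ / SE(β̂₁) = 1.6537 / 0.1014 = 16.3087, the statistic for H₀: β₁ = 0.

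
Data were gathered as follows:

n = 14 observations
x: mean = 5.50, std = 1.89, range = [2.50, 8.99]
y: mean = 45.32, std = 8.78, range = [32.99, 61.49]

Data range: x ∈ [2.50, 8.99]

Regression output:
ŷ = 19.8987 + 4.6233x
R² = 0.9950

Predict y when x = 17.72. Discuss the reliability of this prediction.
The equation gives ŷ = 101.8236; however x = 17.72 is 8.73 units above the observed range, so this extrapolated value should not be trusted.

Prediction calculation:
ŷ = 19.8987 + 4.6233 × 17.72
ŷ = 101.8236

Reliability:
- Data range: x ∈ [2.50, 8.99]
- Prediction point: x = 17.72 is 8.73 units above the observed range → this is EXTRAPOLATION, not interpolation

Why that matters here:
- The standard error of prediction grows with (x − x̄)², and x = 17.72 is far from x̄ = 5.50
- R² describes fit only over the sampled x values; it says nothing about behaviour beyond them

A defensible statement: 'if the linear trend continued to x = 17.72, y would be about 101.8236' — the premise is untested.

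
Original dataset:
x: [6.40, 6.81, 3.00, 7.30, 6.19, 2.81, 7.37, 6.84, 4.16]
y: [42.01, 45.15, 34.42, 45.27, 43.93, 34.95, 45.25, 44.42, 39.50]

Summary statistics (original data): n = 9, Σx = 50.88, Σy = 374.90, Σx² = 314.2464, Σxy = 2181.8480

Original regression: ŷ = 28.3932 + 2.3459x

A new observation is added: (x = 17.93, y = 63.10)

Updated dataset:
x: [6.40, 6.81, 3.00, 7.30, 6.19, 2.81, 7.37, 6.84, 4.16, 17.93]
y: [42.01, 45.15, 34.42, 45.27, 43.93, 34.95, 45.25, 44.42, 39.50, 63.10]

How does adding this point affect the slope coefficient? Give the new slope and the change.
Adding the point moves β₁ from 2.3459 to 1.8450, i.e. it decreases by 0.5009 (-21.4%).

x = 17.93 lies well outside the original x-range [2.81, 7.37] (x̄ ≈ 5.65), so this observation has high leverage and can move the slope substantially.

Step 1: Update the sums with the new point (n goes from 9 to 10)
Σx  = 50.88 + 17.93 = 68.81
Σy  = 374.90 + 63.10 = 438.00
Σx² = 314.2464 + 17.93² = 314.2464 + 321.4849 = 635.7313
Σxy = 2181.8480 + 17.93×63.10 = 2181.8480 + 1131.3830 = 3313.2310

Step 2: Recompute the slope with b₁ = (nΣxy − ΣxΣy) / (nΣx² − (Σx)²)
Numerator   = 10×3313.2310 − 68.81×438.00 = 33132.3100 − 30138.7800 = 2993.5300
Denominator = 10×635.7313 − 68.81² = 6357.3130 − 4734.8161 = 1622.4969
b₁(new) = 2993.5300 / 1622.4969 = 1.8450

(Same formula on the original sums: (9×2181.8480 − 50.88×374.90) / (9×314.2464 − 50.88²) = 561.7200 / 239.4432 = 2.3459, matching the given fit.)

Step 3: Change in slope
Δβ₁ = 1.8450 − 2.3459 = -0.5009
Relative change = -0.5009 / 2.3459 × 100% = -21.4%
→ the slope decreases when the point is added.

A high-leverage point only changes the slope if it is off the original line; here y = 63.10 is below the original trend, so the slope decreases.
In practice: check such a point for data-entry or measurement error; investigate whether it comes from the same population as the rest of the sample.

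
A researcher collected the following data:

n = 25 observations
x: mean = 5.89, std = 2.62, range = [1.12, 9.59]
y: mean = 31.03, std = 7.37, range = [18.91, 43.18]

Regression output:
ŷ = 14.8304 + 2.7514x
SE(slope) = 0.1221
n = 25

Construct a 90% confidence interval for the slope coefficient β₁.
The 90% CI for β₁ is (2.5421, 2.9607)

Confidence interval for the slope:

The 90% CI for β₁ is: β̂₁ ± t*(α/2, n-2) × SE(β̂₁)

Step 1: Find critical t-value
- Confidence level = 0.9
- Degrees of freedom = n - 2 = 25 - 2 = 23
- t*(α/2, 23) = 1.7139

Step 2: Calculate margin of error
Margin = 1.7139 × 0.1221 = 0.2093

Step 3: Construct interval
CI = 2.7514 ± 0.2093
CI = (2.5421, 2.9607)

Interpretation: We are 90% confident that the true slope β₁ lies between 2.5421 and 2.9607.
The interval does not include 0, suggesting a significant linear relationship.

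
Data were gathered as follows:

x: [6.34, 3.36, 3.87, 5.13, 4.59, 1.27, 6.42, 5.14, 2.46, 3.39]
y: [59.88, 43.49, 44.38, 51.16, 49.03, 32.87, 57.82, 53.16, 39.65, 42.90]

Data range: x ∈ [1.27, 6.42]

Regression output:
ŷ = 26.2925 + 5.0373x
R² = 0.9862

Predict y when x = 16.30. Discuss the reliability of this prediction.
ŷ = 108.4005, but this is extrapolation (above the data range [1.27, 6.42]) and may be unreliable.

Prediction calculation:
ŷ = 26.2925 + 5.0373 × 16.30
ŷ = 108.4005

Reliability:
- Data range: x ∈ [1.27, 6.42]
- Prediction point: x = 16.30 is 9.88 units above the observed range → this is EXTRAPOLATION, not interpolation

Why that matters here:
- The standard error of prediction grows with (x − x̄)², and x = 16.30 is far from x̄ = 4.20
- There are no observations near this x to validate the fitted line there

The R² = 0.9862 only validates the fit within [1.27, 6.42]; treat ŷ = 108.4005 with caution.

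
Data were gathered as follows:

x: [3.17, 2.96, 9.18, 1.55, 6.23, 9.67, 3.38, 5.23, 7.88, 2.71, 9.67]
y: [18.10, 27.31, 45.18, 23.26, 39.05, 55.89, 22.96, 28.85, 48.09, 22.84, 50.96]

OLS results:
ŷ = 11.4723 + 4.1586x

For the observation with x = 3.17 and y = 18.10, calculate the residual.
Residual = -6.5551

The residual is the difference between the actual value and the predicted value:

Residual = y - ŷ

Step 1: Calculate predicted value
ŷ = 11.4723 + 4.1586 × 3.17
ŷ = 24.6551

Step 2: Calculate residual
Residual = 18.10 - 24.6551
Residual = -6.5551

Interpretation: the model overestimates the actual value by 6.5551 at this point (negative residual → observation lies below the fitted line).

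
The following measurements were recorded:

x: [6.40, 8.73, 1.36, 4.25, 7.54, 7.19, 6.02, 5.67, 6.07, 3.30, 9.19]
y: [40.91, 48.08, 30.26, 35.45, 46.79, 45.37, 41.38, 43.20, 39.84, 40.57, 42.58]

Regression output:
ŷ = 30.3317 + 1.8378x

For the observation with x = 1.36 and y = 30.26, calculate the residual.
Residual = -2.5711

The residual is the difference between the actual value and the predicted value:

Residual = y - ŷ

Step 1: Calculate predicted value
ŷ = 30.3317 + 1.8378 × 1.36
ŷ = 32.8311

Step 2: Calculate residual
Residual = 30.26 - 32.8311
Residual = -2.5711

Interpretation: the model overestimates the actual value by 2.5711 at this point (negative residual → observation lies below the fitted line).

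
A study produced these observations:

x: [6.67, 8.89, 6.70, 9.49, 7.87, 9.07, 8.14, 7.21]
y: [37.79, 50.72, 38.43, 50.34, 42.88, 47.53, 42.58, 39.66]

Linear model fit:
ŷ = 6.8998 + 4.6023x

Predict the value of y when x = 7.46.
ŷ = 41.2330

Plug x = 7.46 into the fitted line:

ŷ = 6.8998 + 4.6023 × 7.46
ŷ = 6.8998 + 34.3332
ŷ = 41.2330

This is the fitted mean response at that x — an individual observation would come with a wider prediction interval.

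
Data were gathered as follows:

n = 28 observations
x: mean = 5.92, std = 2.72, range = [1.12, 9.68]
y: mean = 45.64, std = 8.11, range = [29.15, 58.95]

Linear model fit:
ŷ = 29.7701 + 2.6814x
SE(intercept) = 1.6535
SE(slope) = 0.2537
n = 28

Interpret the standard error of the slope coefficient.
SE(β̂₁) = 0.2537 is the estimated standard deviation of the slope estimate across repeated samples; relative to β̂₁ = 2.6814 that is 9.5%, a precise estimate.

What SE measures:
- The standard error quantifies the sampling variability of the coefficient estimate
- It is the estimated standard deviation of β̂₁ across hypothetical repeated samples of the same size
- Smaller SE → more precise estimate

Relative precision:
- SE / |β̂₁| = 0.2537 / 2.6814 = 9.5%
- Rule of thumb (under 20%: precise; 20% to under 50%: moderately precise; 50% or more: imprecise) → precise

Link to the t-test: t = β̂₁ / SE(β̂₁) = 2.6814 / 0.2537 = 10.5692, the statistic for H₀: β₁ = 0.

What drives SE(β̂₁): larger n (here n = 28) → smaller SE; more residual scatter → larger SE.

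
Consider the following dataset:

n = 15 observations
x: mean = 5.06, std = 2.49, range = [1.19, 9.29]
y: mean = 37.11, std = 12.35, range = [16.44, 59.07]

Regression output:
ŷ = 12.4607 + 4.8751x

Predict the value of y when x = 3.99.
ŷ = 31.9123

x = 3.99 lies inside the observed range [1.19, 9.29], so the fitted equation applies directly:

ŷ = 12.4607 + 4.8751 × 3.99
ŷ = 12.4607 + 19.4516
ŷ = 31.9123

This is the fitted mean response at that x — an individual observation would come with a wider prediction interval.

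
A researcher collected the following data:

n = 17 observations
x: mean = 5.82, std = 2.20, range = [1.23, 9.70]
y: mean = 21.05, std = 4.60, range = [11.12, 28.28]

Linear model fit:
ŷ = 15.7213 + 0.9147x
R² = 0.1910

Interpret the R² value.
The model explains 19.10% of the variance in y (R² = 0.1910), leaving 80.90% unexplained; the fit is weak.

The coefficient of determination R² is the fraction of the total variation in y that the fitted line accounts for.

Here R² = 0.1910:
- Explained: 19.10% of the variation in y
- Unexplained (residual): 100% − 19.10% = 80.90%
- Rule of thumb (below 0.3 weak; 0.3 to below 0.7 moderate; 0.7 and above strong) → weak

Equivalently, for simple linear regression R² = r², so |r| = √0.1910 ≈ 0.4370.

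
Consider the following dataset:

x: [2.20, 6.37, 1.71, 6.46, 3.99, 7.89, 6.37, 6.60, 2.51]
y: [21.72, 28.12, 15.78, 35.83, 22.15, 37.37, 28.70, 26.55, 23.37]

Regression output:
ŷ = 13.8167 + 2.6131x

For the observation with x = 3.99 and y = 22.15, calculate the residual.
Residual = -2.0930

The residual is the difference between the actual value and the predicted value:

Residual = y - ŷ

Step 1: Calculate predicted value
ŷ = 13.8167 + 2.6131 × 3.99
ŷ = 24.2430

Step 2: Calculate residual
Residual = 22.15 - 24.2430
Residual = -2.0930

The residual is negative, so the observed y = 22.15 sits below the regression line (the line overestimates it by 2.0930).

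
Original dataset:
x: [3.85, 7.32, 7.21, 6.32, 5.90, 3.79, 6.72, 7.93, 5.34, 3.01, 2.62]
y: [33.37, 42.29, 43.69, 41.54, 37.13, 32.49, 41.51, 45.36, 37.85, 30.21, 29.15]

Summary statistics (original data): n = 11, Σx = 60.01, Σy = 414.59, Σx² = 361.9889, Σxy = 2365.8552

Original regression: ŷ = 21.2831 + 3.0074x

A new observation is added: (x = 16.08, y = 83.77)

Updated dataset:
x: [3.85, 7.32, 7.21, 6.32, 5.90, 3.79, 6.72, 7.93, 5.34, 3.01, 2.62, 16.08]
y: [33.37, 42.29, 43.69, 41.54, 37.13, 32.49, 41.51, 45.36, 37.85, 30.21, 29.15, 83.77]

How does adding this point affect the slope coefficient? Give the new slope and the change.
The slope changes from 3.0074 to 4.0039 (change of +0.9965, or +33.1%).

The new point has HIGH LEVERAGE: x = 16.08 is far from the original mean x̄ = 60.01/11 ≈ 5.46 (original range [2.62, 7.93]).

Step 1: Update the sums with the new point (n goes from 11 to 12)
Σx  = 60.01 + 16.08 = 76.09
Σy  = 414.59 + 83.77 = 498.36
Σx² = 361.9889 + 16.08² = 361.9889 + 258.5664 = 620.5553
Σxy = 2365.8552 + 16.08×83.77 = 2365.8552 + 1347.0216 = 3712.8768

Step 2: Recompute the slope with b₁ = (nΣxy − ΣxΣy) / (nΣx² − (Σx)²)
Numerator   = 12×3712.8768 − 76.09×498.36 = 44554.5216 − 37920.2124 = 6634.3092
Denominator = 12×620.5553 − 76.09² = 7446.6636 − 5789.6881 = 1656.9755
b₁(new) = 6634.3092 / 1656.9755 = 4.0039

(Same formula on the original sums: (11×2365.8552 − 60.01×414.59) / (11×361.9889 − 60.01²) = 1144.8613 / 380.6778 = 3.0074, matching the given fit.)

Step 3: Change in slope
Δβ₁ = 4.0039 − 3.0074 = +0.9965
Relative change = +0.9965 / 3.0074 × 100% = +33.1%
→ the slope increases when the point is added.

A high-leverage point only changes the slope if it is off the original line; here y = 83.77 is above the original trend, so the slope increases.
In practice: examine leverage (hᵢ) and Cook's distance rather than deleting it automatically; check such a point for data-entry or measurement error.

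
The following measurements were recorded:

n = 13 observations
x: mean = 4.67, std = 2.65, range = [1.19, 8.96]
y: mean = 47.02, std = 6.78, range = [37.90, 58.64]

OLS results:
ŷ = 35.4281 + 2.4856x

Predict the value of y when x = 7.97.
ŷ = 55.2383

To predict y for x = 7.97, substitute into the regression equation:

ŷ = 35.4281 + 2.4856 × 7.97
ŷ = 35.4281 + 19.8102
ŷ = 55.2383

This is a point prediction; actual observations scatter around it by roughly the residual standard deviation.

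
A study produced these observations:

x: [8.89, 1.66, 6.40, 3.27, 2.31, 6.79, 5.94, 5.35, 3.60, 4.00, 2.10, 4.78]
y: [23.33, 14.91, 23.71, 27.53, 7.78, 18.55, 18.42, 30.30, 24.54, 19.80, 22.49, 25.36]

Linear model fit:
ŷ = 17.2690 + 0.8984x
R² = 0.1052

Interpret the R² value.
About 10.52% of the variability in y is accounted for by the regression on x (R² = 0.1052) — a weak linear fit.

The coefficient of determination R² is the fraction of the total variation in y that the fitted line accounts for.

Here R² = 0.1052:
- Explained: 10.52% of the variation in y
- Unexplained (residual): 100% − 10.52% = 89.48%
- Rule of thumb (below 0.3 weak; 0.3 to below 0.7 moderate; 0.7 and above strong) → weak

Calculation: R² = 1 − (SS_res / SS_tot), where SS_res is the sum of squared residuals and SS_tot the total sum of squares.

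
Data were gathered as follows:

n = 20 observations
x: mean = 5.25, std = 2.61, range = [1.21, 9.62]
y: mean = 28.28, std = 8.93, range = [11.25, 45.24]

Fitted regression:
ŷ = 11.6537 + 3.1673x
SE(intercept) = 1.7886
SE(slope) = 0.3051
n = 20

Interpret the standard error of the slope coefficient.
The slope 3.1673 is pinned down to within about ±0.3051 (one SE) by these data — relative uncertainty 9.6%, i.e. precise.

What SE measures:
- The standard error quantifies the sampling variability of the coefficient estimate
- It is the estimated standard deviation of β̂₁ across hypothetical repeated samples of the same size
- Smaller SE → more precise estimate

Relative precision:
- SE / |β̂₁| = 0.3051 / 3.1673 = 9.6%
- Rule of thumb (under 20%: precise; 20% to under 50%: moderately precise; 50% or more: imprecise) → precise

Link to the t-test: t = β̂₁ / SE(β̂₁) = 3.1673 / 0.3051 = 10.3812, the statistic for H₀: β₁ = 0.

What drives SE(β̂₁): wider spread of x values → smaller SE; larger n (here n = 20) → smaller SE.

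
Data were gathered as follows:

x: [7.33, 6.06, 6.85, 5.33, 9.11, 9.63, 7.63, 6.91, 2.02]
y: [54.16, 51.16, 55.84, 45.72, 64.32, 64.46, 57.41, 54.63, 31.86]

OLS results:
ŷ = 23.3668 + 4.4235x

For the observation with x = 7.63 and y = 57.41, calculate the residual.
Residual = 0.2919

The residual is the difference between the actual value and the predicted value:

Residual = y - ŷ

Step 1: Calculate predicted value
ŷ = 23.3668 + 4.4235 × 7.63
ŷ = 57.1181

Step 2: Calculate residual
Residual = 57.41 - 57.1181
Residual = 0.2919

The residual is positive, so the observed y = 57.41 sits above the regression line (the line underestimates it by 0.2919).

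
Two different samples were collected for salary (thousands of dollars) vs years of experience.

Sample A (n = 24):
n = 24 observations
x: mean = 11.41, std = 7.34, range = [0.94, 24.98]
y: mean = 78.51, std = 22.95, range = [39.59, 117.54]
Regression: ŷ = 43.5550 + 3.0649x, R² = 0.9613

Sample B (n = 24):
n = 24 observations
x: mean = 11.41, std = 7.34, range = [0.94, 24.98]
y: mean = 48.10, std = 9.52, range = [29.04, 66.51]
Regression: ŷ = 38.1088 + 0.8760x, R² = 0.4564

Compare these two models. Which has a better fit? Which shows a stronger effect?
Model A has the better fit (R² = 0.9613 vs 0.4564). Model A shows the stronger effect (|β₁| = 3.0649 vs 0.8760).

Model Comparison:

Goodness of fit (R²):
- Model A: R² = 0.9613 → 96.13% of variance in salary explained
- Model B: R² = 0.4564 → 45.64% of variance in salary explained
- 0.9613 > 0.4564 → Model A has the better fit

Which has the larger per-year effect? (|β₁|)
- Model A: β₁ = 3.0649 → predicted salary rises 3.0649 thousand dollars per additional year of experience
- Model B: β₁ = 0.8760 → predicted salary rises 0.8760 thousand dollars per additional year of experience
- |3.0649| > |0.8760| → Model A shows the stronger marginal effect

Notes:
- A steeper slope doesn't make a better model if the scatter around the line is large.
- R² measures how tightly points cluster around the line; β₁ measures how steep the line is — they answer different questions.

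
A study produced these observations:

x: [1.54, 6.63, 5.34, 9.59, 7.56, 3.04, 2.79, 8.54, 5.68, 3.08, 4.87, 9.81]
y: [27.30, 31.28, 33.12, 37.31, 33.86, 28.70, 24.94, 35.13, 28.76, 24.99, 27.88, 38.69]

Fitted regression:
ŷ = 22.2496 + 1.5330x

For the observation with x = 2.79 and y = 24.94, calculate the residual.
Residual = -1.5867

The residual is the difference between the actual value and the predicted value:

Residual = y - ŷ

Step 1: Calculate predicted value
ŷ = 22.2496 + 1.5330 × 2.79
ŷ = 26.5267

Step 2: Calculate residual
Residual = 24.94 - 26.5267
Residual = -1.5867

The residual is negative, so the observed y = 24.94 sits below the regression line (the line overestimates it by 1.5867).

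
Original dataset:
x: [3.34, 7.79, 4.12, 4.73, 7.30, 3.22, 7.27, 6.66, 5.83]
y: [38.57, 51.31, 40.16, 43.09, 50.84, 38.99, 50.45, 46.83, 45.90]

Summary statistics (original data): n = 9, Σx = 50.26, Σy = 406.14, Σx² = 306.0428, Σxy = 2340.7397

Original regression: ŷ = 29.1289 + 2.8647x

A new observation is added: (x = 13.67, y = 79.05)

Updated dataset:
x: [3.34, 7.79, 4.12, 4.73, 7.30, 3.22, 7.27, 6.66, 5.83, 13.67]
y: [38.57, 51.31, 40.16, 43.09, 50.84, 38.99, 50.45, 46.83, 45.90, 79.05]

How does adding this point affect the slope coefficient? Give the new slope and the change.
The slope changes from 2.8647 to 3.7946 (change of +0.9299, or +32.5%).

The new point has HIGH LEVERAGE: x = 13.67 is far from the original mean x̄ = 50.26/9 ≈ 5.58 (original range [3.22, 7.79]).

Step 1: Update the sums with the new point (n goes from 9 to 10)
Σx  = 50.26 + 13.67 = 63.93
Σy  = 406.14 + 79.05 = 485.19
Σx² = 306.0428 + 13.67² = 306.0428 + 186.8689 = 492.9117
Σxy = 2340.7397 + 13.67×79.05 = 2340.7397 + 1080.6135 = 3421.3532

Step 2: Recompute the slope with b₁ = (nΣxy − ΣxΣy) / (nΣx² − (Σx)²)
Numerator   = 10×3421.3532 − 63.93×485.19 = 34213.5320 − 31018.1967 = 3195.3353
Denominator = 10×492.9117 − 63.93² = 4929.1170 − 4087.0449 = 842.0721
b₁(new) = 3195.3353 / 842.0721 = 3.7946

(Same formula on the original sums: (9×2340.7397 − 50.26×406.14) / (9×306.0428 − 50.26²) = 654.0609 / 228.3176 = 2.8647, matching the given fit.)

Step 3: Change in slope
Δβ₁ = 3.7946 − 2.8647 = +0.9299
Relative change = +0.9299 / 2.8647 × 100% = +32.5%
→ the slope increases when the point is added.

A high-leverage point only changes the slope if it is off the original line; here y = 79.05 is above the original trend, so the slope increases.
In practice: examine leverage (hᵢ) and Cook's distance rather than deleting it automatically.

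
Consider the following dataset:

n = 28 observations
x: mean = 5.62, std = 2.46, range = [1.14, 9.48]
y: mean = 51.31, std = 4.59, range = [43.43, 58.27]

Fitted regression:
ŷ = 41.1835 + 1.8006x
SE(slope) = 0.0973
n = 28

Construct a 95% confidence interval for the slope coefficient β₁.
The 95% CI for β₁ is (1.6006, 2.0006)

Confidence interval for the slope:

The 95% CI for β₁ is: β̂₁ ± t*(α/2, n-2) × SE(β̂₁)

Step 1: Find critical t-value
- Confidence level = 0.95
- Degrees of freedom = n - 2 = 28 - 2 = 26
- t*(α/2, 26) = 2.0555

Step 2: Calculate margin of error
Margin = 2.0555 × 0.0973 = 0.2000

Step 3: Construct interval
CI = 1.8006 ± 0.2000
CI = (1.6006, 2.0006)

Interpretation: We are 95% confident that the true slope β₁ lies between 1.6006 and 2.0006.
The interval does not include 0, suggesting a significant linear relationship.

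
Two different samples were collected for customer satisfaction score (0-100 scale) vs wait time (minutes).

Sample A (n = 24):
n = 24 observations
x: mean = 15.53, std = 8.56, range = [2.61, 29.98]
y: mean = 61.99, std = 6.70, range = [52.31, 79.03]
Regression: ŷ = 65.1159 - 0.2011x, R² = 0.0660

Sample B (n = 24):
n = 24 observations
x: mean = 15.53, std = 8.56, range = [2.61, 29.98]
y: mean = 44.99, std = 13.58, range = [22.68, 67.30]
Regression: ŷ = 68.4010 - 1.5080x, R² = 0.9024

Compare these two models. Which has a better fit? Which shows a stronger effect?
Model B has the better fit (R² = 0.9024 vs 0.0660). Model B shows the stronger effect (|β₁| = 1.5080 vs 0.2011).

Model Comparison:

Fit — compare R²:
- Model A: R² = 0.0660 → 6.60% of variance in satisfaction score explained
- Model B: R² = 0.9024 → 90.24% of variance in satisfaction score explained
- 0.9024 > 0.0660 → Model B has the better fit

Which has the larger per-minute effect? (|β₁|)
- Model A: β₁ = -0.2011 → predicted satisfaction score falls 0.2011 points per additional minute of wait time
- Model B: β₁ = -1.5080 → predicted satisfaction score falls 1.5080 points per additional minute of wait time
- |-0.2011| < |-1.5080| → Model B shows the stronger marginal effect

Notes:
- A steeper slope doesn't make a better model if the scatter around the line is large.
- R² measures how tightly points cluster around the line; β₁ measures how steep the line is — they answer different questions.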